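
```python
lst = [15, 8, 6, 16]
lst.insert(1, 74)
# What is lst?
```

[15, 74, 8, 6, 16]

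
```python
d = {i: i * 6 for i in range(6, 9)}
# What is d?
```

{6: 36, 7: 42, 8: 48}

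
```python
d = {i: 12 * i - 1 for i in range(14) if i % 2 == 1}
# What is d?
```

{1: 11, 3: 35, 5: 59, 7: 83, 9: 107, 11: 131, 13: 155}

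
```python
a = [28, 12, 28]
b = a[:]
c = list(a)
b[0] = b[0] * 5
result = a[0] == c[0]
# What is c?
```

After line 1: a = [28, 12, 28]
After line 2 (b = a[:], copy): a = [28, 12, 28], b = [28, 12, 28]
After line 3 (c = list(a) is a copy, new object): c = [28, 12, 28]
After line 4 (b[0] = 28 * 5 = 140; only b mutates (copy)): a = [28, 12, 28], b = [140, 12, 28], c = [28, 12, 28]
After line 5 (a[0] = 28, c[0] = 28; result = True)

[28, 12, 28]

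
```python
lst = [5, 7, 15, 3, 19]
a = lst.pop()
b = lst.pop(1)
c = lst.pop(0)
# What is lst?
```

After line 1: lst = [5, 7, 15, 3, 19]
After line 2 (pop() -> a = 19): lst = [5, 7, 15, 3]
After line 3 (pop(1) -> b = 7): lst = [5, 15, 3]
After line 4 (pop(0) -> c = 5): lst = [15, 3]

[15, 3]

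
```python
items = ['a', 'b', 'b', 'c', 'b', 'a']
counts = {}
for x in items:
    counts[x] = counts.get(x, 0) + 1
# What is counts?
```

Initial: counts = {}, items = ['a', 'b', 'b', 'c', 'b', 'a']
See 'a': counts = {'a': 1}
See 'b': counts = {'a': 1, 'b': 1}
See 'b': counts = {'a': 1, 'b': 2}
See 'c': counts = {'a': 1, 'b': 2, 'c': 1}
See 'b': counts = {'a': 1, 'b': 3, 'c': 1}
See 'a': counts = {'a': 2, 'b': 3, 'c': 1}

{'a': 2, 'b': 3, 'c': 1}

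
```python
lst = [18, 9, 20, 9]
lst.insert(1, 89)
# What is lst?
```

[18, 89, 9, 20, 9]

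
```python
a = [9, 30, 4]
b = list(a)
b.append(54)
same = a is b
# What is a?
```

After line 1: a = [9, 30, 4]
After line 2 (b = list(a) is a shallow copy, new object): a = [9, 30, 4], b = [9, 30, 4]
After line 3 (append only mutates b): a = [9, 30, 4], b = [9, 30, 4, 54]
After line 4 (same = a is b; different objects -> False): same = False

[9, 30, 4]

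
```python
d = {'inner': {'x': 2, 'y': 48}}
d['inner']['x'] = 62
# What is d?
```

After line 1: d = {'inner': {'x': 2, 'y': 48}}
After line 2 (inner x overwritten): d = {'inner': {'x': 62, 'y': 48}}

{'inner': {'x': 62, 'y': 48}}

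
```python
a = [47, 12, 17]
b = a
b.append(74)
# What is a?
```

After line 1: a = [47, 12, 17]
After line 2 (b = a is an alias, same object): a = [47, 12, 17], b = [47, 12, 17]
After line 3 (b.append mutates the shared list): a = [47, 12, 17, 74], b = [47, 12, 17, 74]

[47, 12, 17, 74]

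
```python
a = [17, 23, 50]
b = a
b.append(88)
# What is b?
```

After line 1: a = [17, 23, 50]
After line 2 (b = a is an alias, same object): a = [17, 23, 50], b = [17, 23, 50]
After line 3 (b.append mutates the shared list): a = [17, 23, 50, 88], b = [17, 23, 50, 88]

[17, 23, 50, 88]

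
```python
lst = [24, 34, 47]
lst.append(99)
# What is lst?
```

[24, 34, 47, 99]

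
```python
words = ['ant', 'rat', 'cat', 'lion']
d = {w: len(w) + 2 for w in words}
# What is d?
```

{'ant': 5, 'rat': 5, 'cat': 5, 'lion': 6}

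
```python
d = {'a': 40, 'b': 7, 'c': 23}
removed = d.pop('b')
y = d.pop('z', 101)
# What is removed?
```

After line 1: d = {'a': 40, 'b': 7, 'c': 23}
After line 2 (pop 'b' returns 7): d = {'a': 40, 'c': 23}, removed = 7
After line 3 (pop 'z' missing, returns default 101): d = {'a': 40, 'c': 23}, y = 101

7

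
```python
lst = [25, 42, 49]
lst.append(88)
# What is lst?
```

[25, 42, 49, 88]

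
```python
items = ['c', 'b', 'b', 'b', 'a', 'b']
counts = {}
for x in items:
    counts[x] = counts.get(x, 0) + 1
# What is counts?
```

Initial: counts = {}, items = ['c', 'b', 'b', 'b', 'a', 'b']
See 'c': counts = {'c': 1}
See 'b': counts = {'c': 1, 'b': 1}
See 'b': counts = {'c': 1, 'b': 2}
See 'b': counts = {'c': 1, 'b': 3}
See 'a': counts = {'c': 1, 'b': 3, 'a': 1}
See 'b': counts = {'c': 1, 'b': 4, 'a': 1}

{'c': 1, 'b': 4, 'a': 1}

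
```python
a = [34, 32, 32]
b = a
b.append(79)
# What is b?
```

After line 1: a = [34, 32, 32]
After line 2 (b = a is an alias, same object): a = [34, 32, 32], b = [34, 32, 32]
After line 3 (b.append mutates the shared list): a = [34, 32, 32, 79], b = [34, 32, 32, 79]

[34, 32, 32, 79]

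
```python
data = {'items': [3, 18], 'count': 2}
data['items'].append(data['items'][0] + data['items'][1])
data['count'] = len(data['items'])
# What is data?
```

After line 1: data = {'items': [3, 18], 'count': 2}
After line 2 (append 3 + 18 = 21): data = {'items': [3, 18, 21], 'count': 2}
After line 3 (count = len(items) = 3): data = {'items': [3, 18, 21], 'count': 3}

{'items': [3, 18, 21], 'count': 3}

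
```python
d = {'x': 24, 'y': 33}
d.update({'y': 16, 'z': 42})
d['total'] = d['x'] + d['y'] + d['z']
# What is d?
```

After line 1: d = {'x': 24, 'y': 33}
After line 2 (y overwritten, z added): d = {'x': 24, 'y': 16, 'z': 42}
After line 3 (total = 24 + 16 + 42 = 82): d = {'x': 24, 'y': 16, 'z': 42, 'total': 82}

{'x': 24, 'y': 16, 'z': 42, 'total': 82}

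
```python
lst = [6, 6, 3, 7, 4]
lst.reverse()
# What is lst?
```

[4, 7, 3, 6, 6]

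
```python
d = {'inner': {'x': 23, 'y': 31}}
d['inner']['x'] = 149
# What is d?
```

After line 1: d = {'inner': {'x': 23, 'y': 31}}
After line 2 (inner x overwritten): d = {'inner': {'x': 149, 'y': 31}}

{'inner': {'x': 149, 'y': 31}}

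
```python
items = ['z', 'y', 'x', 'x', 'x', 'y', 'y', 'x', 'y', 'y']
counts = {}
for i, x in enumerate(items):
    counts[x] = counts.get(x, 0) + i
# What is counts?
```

Initial: counts = {}, items = ['z', 'y', 'x', 'x', 'x', 'y', 'y', 'x', 'y', 'y']
i=0, x='z': counts = {'z': 0}
i=1, x='y': counts = {'z': 0, 'y': 1}
i=2, x='x': counts = {'z': 0, 'y': 1, 'x': 2}
i=3, x='x': counts = {'z': 0, 'y': 1, 'x': 5}
i=4, x='x': counts = {'z': 0, 'y': 1, 'x': 9}
i=5, x='y': counts = {'z': 0, 'y': 6, 'x': 9}
i=6, x='y': counts = {'z': 0, 'y': 12, 'x': 9}
i=7, x='x': counts = {'z': 0, 'y': 12, 'x': 16}
i=8, x='y': counts = {'z': 0, 'y': 20, 'x': 16}
i=9, x='y': counts = {'z': 0, 'y': 29, 'x': 16}

{'z': 0, 'y': 29, 'x': 16}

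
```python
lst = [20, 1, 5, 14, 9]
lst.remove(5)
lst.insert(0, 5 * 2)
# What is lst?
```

After line 1: lst = [20, 1, 5, 14, 9]
After line 2 (remove first 5): lst = [20, 1, 14, 9]
After line 3 (insert 10 at index 0): lst = [10, 20, 1, 14, 9]

[10, 20, 1, 14, 9]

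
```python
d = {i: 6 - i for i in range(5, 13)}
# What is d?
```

{5: 1, 6: 0, 7: -1, 8: -2, 9: -3, 10: -4, 11: -5, 12: -6}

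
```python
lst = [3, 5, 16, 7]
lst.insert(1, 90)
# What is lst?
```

[3, 90, 5, 16, 7]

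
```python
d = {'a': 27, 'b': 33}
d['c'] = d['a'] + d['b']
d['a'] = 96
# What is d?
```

After line 1: d = {'a': 27, 'b': 33}
After line 2 (d['c'] = 27 + 33): d = {'a': 27, 'b': 33, 'c': 60}
After line 3: d = {'a': 96, 'b': 33, 'c': 60}

{'a': 96, 'b': 33, 'c': 60}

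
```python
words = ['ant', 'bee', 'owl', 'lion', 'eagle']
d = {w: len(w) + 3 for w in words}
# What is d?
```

{'ant': 6, 'bee': 6, 'owl': 6, 'lion': 7, 'eagle': 8}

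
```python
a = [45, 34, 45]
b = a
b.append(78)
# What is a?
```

After line 1: a = [45, 34, 45]
After line 2 (b = a is an alias, same object): a = [45, 34, 45], b = [45, 34, 45]
After line 3 (b.append mutates the shared list): a = [45, 34, 45, 78], b = [45, 34, 45, 78]

[45, 34, 45, 78]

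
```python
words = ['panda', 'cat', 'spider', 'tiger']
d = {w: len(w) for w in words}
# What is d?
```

{'panda': 5, 'cat': 3, 'spider': 6, 'tiger': 5}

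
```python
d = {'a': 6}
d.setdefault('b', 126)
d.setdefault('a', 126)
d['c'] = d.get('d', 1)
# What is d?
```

After line 1: d = {'a': 6}
After line 2 (setdefault adds 'b'=126): d = {'a': 6, 'b': 126}
After line 3 (setdefault 'a' no-op, already exists): d = {'a': 6, 'b': 126}
After line 4 (get('d', 1) returns default since 'd' not in d): d = {'a': 6, 'b': 126, 'c': 1}

{'a': 6, 'b': 126, 'c': 1}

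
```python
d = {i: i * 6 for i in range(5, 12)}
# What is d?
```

{5: 30, 6: 36, 7: 42, 8: 48, 9: 54, 10: 60, 11: 66}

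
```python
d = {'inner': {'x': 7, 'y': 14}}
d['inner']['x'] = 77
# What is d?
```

After line 1: d = {'inner': {'x': 7, 'y': 14}}
After line 2 (inner x overwritten): d = {'inner': {'x': 77, 'y': 14}}

{'inner': {'x': 77, 'y': 14}}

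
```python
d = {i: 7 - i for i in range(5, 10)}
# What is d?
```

{5: 2, 6: 1, 7: 0, 8: -1, 9: -2}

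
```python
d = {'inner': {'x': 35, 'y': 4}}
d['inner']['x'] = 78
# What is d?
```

After line 1: d = {'inner': {'x': 35, 'y': 4}}
After line 2 (inner x overwritten): d = {'inner': {'x': 78, 'y': 4}}

{'inner': {'x': 78, 'y': 4}}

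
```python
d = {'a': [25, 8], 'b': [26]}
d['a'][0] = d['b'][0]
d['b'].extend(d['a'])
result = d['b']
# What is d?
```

After line 1: d = {'a': [25, 8], 'b': [26]}
After line 2 (a[0] = b[0] = 26): d = {'a': [26, 8], 'b': [26]}
After line 3 (b.extend(a) appends [26, 8]): d = {'a': [26, 8], 'b': [26, 26, 8]}
After line 4: result = d['b'] = [26, 26, 8]

{'a': [26, 8], 'b': [26, 26, 8]}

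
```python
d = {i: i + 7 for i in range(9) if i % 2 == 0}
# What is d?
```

{0: 7, 2: 9, 4: 11, 6: 13, 8: 15}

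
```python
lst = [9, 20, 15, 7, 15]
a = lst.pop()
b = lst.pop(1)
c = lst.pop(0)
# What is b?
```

After line 1: lst = [9, 20, 15, 7, 15]
After line 2 (pop() -> a = 15): lst = [9, 20, 15, 7]
After line 3 (pop(1) -> b = 20): lst = [9, 15, 7]
After line 4 (pop(0) -> c = 9): lst = [15, 7]

20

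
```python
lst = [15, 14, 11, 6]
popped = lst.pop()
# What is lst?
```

[15, 14, 11]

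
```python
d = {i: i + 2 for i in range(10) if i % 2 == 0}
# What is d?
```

{0: 2, 2: 4, 4: 6, 6: 8, 8: 10}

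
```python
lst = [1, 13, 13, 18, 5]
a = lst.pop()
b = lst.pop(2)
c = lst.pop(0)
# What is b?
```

After line 1: lst = [1, 13, 13, 18, 5]
After line 2 (pop() -> a = 5): lst = [1, 13, 13, 18]
After line 3 (pop(2) -> b = 13): lst = [1, 13, 18]
After line 4 (pop(0) -> c = 1): lst = [13, 18]

13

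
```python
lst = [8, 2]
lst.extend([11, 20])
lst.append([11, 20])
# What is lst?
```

After line 1: lst = [8, 2]
After line 2 (extend unpacks [11, 20]): lst = [8, 2, 11, 20]
After line 3 (append adds [11, 20] as single element): lst = [8, 2, 11, 20, [11, 20]]

[8, 2, 11, 20, [11, 20]]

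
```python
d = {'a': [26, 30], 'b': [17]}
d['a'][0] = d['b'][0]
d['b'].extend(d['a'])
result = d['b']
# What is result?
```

After line 1: d = {'a': [26, 30], 'b': [17]}
After line 2 (a[0] = b[0] = 17): d = {'a': [17, 30], 'b': [17]}
After line 3 (b.extend(a) appends [17, 30]): d = {'a': [17, 30], 'b': [17, 17, 30]}
After line 4: result = d['b'] = [17, 17, 30]

[17, 17, 30]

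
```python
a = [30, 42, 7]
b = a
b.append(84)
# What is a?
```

After line 1: a = [30, 42, 7]
After line 2 (b = a is an alias, same object): a = [30, 42, 7], b = [30, 42, 7]
After line 3 (b.append mutates the shared list): a = [30, 42, 7, 84], b = [30, 42, 7, 84]

[30, 42, 7, 84]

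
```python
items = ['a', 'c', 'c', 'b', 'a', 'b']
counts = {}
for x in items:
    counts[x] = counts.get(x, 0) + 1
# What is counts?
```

Initial: counts = {}, items = ['a', 'c', 'c', 'b', 'a', 'b']
See 'a': counts = {'a': 1}
See 'c': counts = {'a': 1, 'c': 1}
See 'c': counts = {'a': 1, 'c': 2}
See 'b': counts = {'a': 1, 'c': 2, 'b': 1}
See 'a': counts = {'a': 2, 'c': 2, 'b': 1}
See 'b': counts = {'a': 2, 'c': 2, 'b': 2}

{'a': 2, 'c': 2, 'b': 2}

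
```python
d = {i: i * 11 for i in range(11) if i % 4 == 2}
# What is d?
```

{2: 22, 6: 66, 10: 110}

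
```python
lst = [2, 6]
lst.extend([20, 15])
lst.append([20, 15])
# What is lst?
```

After line 1: lst = [2, 6]
After line 2 (extend unpacks [20, 15]): lst = [2, 6, 20, 15]
After line 3 (append adds [20, 15] as single element): lst = [2, 6, 20, 15, [20, 15]]

[2, 6, 20, 15, [20, 15]]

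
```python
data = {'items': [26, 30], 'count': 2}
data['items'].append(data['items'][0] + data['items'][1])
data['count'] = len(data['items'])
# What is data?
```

After line 1: data = {'items': [26, 30], 'count': 2}
After line 2 (append 26 + 30 = 56): data = {'items': [26, 30, 56], 'count': 2}
After line 3 (count = len(items) = 3): data = {'items': [26, 30, 56], 'count': 3}

{'items': [26, 30, 56], 'count': 3}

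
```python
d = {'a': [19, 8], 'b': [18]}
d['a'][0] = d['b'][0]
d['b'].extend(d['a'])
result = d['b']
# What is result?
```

After line 1: d = {'a': [19, 8], 'b': [18]}
After line 2 (a[0] = b[0] = 18): d = {'a': [18, 8], 'b': [18]}
After line 3 (b.extend(a) appends [18, 8]): d = {'a': [18, 8], 'b': [18, 18, 8]}
After line 4: result = d['b'] = [18, 18, 8]

[18, 18, 8]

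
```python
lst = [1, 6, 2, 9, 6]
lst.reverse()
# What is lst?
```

[6, 9, 2, 6, 1]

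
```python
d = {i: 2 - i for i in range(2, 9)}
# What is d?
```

{2: 0, 3: -1, 4: -2, 5: -3, 6: -4, 7: -5, 8: -6}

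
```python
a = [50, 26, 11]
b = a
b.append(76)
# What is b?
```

After line 1: a = [50, 26, 11]
After line 2 (b = a is an alias, same object): a = [50, 26, 11], b = [50, 26, 11]
After line 3 (b.append mutates the shared list): a = [50, 26, 11, 76], b = [50, 26, 11, 76]

[50, 26, 11, 76]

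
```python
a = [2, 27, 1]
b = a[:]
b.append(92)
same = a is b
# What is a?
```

After line 1: a = [2, 27, 1]
After line 2 (b = a[:] is a shallow copy, new object): a = [2, 27, 1], b = [2, 27, 1]
After line 3 (append only mutates b): a = [2, 27, 1], b = [2, 27, 1, 92]
After line 4 (same = a is b; different objects -> False): same = False

[2, 27, 1]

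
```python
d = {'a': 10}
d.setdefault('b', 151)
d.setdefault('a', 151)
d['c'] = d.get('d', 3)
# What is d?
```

After line 1: d = {'a': 10}
After line 2 (setdefault adds 'b'=151): d = {'a': 10, 'b': 151}
After line 3 (setdefault 'a' no-op, already exists): d = {'a': 10, 'b': 151}
After line 4 (get('d', 3) returns default since 'd' not in d): d = {'a': 10, 'b': 151, 'c': 3}

{'a': 10, 'b': 151, 'c': 3}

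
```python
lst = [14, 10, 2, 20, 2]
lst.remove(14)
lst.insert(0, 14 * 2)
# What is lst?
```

After line 1: lst = [14, 10, 2, 20, 2]
After line 2 (remove first 14): lst = [10, 2, 20, 2]
After line 3 (insert 28 at index 0): lst = [28, 10, 2, 20, 2]

[28, 10, 2, 20, 2]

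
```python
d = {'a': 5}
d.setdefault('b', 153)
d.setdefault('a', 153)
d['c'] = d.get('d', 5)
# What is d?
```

After line 1: d = {'a': 5}
After line 2 (setdefault adds 'b'=153): d = {'a': 5, 'b': 153}
After line 3 (setdefault 'a' no-op, already exists): d = {'a': 5, 'b': 153}
After line 4 (get('d', 5) returns default since 'd' not in d): d = {'a': 5, 'b': 153, 'c': 5}

{'a': 5, 'b': 153, 'c': 5}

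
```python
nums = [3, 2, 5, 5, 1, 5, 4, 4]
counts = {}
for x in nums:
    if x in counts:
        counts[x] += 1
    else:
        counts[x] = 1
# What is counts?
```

Initial: counts = {}, nums = [3, 2, 5, 5, 1, 5, 4, 4]
See 3: counts = {3: 1}
See 2: counts = {3: 1, 2: 1}
See 5: counts = {3: 1, 2: 1, 5: 1}
See 5: counts = {3: 1, 2: 1, 5: 2}
See 1: counts = {3: 1, 2: 1, 5: 2, 1: 1}
See 5: counts = {3: 1, 2: 1, 5: 3, 1: 1}
See 4: counts = {3: 1, 2: 1, 5: 3, 1: 1, 4: 1}
See 4: counts = {3: 1, 2: 1, 5: 3, 1: 1, 4: 2}

{3: 1, 2: 1, 5: 3, 1: 1, 4: 2}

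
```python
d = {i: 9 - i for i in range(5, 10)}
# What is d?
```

{5: 4, 6: 3, 7: 2, 8: 1, 9: 0}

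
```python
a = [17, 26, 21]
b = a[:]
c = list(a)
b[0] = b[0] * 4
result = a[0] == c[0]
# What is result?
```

After line 1: a = [17, 26, 21]
After line 2 (b = a[:], copy): a = [17, 26, 21], b = [17, 26, 21]
After line 3 (c = list(a) is a copy, new object): c = [17, 26, 21]
After line 4 (b[0] = 17 * 4 = 68; only b mutates (copy)): a = [17, 26, 21], b = [68, 26, 21], c = [17, 26, 21]
After line 5 (a[0] = 17, c[0] = 17; result = True)

True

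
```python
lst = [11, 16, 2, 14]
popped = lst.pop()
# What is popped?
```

14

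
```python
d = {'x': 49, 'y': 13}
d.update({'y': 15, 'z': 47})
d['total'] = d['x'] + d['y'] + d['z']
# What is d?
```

After line 1: d = {'x': 49, 'y': 13}
After line 2 (y overwritten, z added): d = {'x': 49, 'y': 15, 'z': 47}
After line 3 (total = 49 + 15 + 47 = 111): d = {'x': 49, 'y': 15, 'z': 47, 'total': 111}

{'x': 49, 'y': 15, 'z': 47, 'total': 111}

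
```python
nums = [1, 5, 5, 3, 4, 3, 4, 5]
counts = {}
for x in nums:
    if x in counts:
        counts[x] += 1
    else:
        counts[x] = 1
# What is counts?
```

Initial: counts = {}, nums = [1, 5, 5, 3, 4, 3, 4, 5]
See 1: counts = {1: 1}
See 5: counts = {1: 1, 5: 1}
See 5: counts = {1: 1, 5: 2}
See 3: counts = {1: 1, 5: 2, 3: 1}
See 4: counts = {1: 1, 5: 2, 3: 1, 4: 1}
See 3: counts = {1: 1, 5: 2, 3: 2, 4: 1}
See 4: counts = {1: 1, 5: 2, 3: 2, 4: 2}
See 5: counts = {1: 1, 5: 3, 3: 2, 4: 2}

{1: 1, 5: 3, 3: 2, 4: 2}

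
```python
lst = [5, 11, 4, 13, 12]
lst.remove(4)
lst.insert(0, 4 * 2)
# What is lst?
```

After line 1: lst = [5, 11, 4, 13, 12]
After line 2 (remove first 4): lst = [5, 11, 13, 12]
After line 3 (insert 8 at index 0): lst = [8, 5, 11, 13, 12]

[8, 5, 11, 13, 12]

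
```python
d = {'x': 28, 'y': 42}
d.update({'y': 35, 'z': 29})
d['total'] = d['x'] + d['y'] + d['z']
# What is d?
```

After line 1: d = {'x': 28, 'y': 42}
After line 2 (y overwritten, z added): d = {'x': 28, 'y': 35, 'z': 29}
After line 3 (total = 28 + 35 + 29 = 92): d = {'x': 28, 'y': 35, 'z': 29, 'total': 92}

{'x': 28, 'y': 35, 'z': 29, 'total': 92}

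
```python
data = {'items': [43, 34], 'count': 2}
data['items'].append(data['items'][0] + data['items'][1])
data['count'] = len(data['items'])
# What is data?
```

After line 1: data = {'items': [43, 34], 'count': 2}
After line 2 (append 43 + 34 = 77): data = {'items': [43, 34, 77], 'count': 2}
After line 3 (count = len(items) = 3): data = {'items': [43, 34, 77], 'count': 3}

{'items': [43, 34, 77], 'count': 3}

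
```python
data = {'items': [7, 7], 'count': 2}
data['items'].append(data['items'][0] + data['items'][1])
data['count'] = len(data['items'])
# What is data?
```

After line 1: data = {'items': [7, 7], 'count': 2}
After line 2 (append 7 + 7 = 14): data = {'items': [7, 7, 14], 'count': 2}
After line 3 (count = len(items) = 3): data = {'items': [7, 7, 14], 'count': 3}

{'items': [7, 7, 14], 'count': 3}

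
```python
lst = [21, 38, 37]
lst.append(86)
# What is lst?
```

[21, 38, 37, 86]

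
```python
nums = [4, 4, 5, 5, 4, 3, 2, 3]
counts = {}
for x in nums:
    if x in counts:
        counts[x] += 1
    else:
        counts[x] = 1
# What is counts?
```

Initial: counts = {}, nums = [4, 4, 5, 5, 4, 3, 2, 3]
See 4: counts = {4: 1}
See 4: counts = {4: 2}
See 5: counts = {4: 2, 5: 1}
See 5: counts = {4: 2, 5: 2}
See 4: counts = {4: 3, 5: 2}
See 3: counts = {4: 3, 5: 2, 3: 1}
See 2: counts = {4: 3, 5: 2, 3: 1, 2: 1}
See 3: counts = {4: 3, 5: 2, 3: 2, 2: 1}

{4: 3, 5: 2, 3: 2, 2: 1}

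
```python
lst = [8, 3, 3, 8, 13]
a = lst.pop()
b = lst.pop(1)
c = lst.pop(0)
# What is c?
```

After line 1: lst = [8, 3, 3, 8, 13]
After line 2 (pop() -> a = 13): lst = [8, 3, 3, 8]
After line 3 (pop(1) -> b = 3): lst = [8, 3, 8]
After line 4 (pop(0) -> c = 8): lst = [3, 8]

8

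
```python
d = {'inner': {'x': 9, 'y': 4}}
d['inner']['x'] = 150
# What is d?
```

After line 1: d = {'inner': {'x': 9, 'y': 4}}
After line 2 (inner x overwritten): d = {'inner': {'x': 150, 'y': 4}}

{'inner': {'x': 150, 'y': 4}}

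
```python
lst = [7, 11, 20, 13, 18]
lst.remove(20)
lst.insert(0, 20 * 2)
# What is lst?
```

After line 1: lst = [7, 11, 20, 13, 18]
After line 2 (remove first 20): lst = [7, 11, 13, 18]
After line 3 (insert 40 at index 0): lst = [40, 7, 11, 13, 18]

[40, 7, 11, 13, 18]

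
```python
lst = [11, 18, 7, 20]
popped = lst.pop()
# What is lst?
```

[11, 18, 7]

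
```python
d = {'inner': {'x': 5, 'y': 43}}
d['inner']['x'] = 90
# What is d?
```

After line 1: d = {'inner': {'x': 5, 'y': 43}}
After line 2 (inner x overwritten): d = {'inner': {'x': 90, 'y': 43}}

{'inner': {'x': 90, 'y': 43}}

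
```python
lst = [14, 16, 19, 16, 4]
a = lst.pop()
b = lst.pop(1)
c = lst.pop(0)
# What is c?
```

After line 1: lst = [14, 16, 19, 16, 4]
After line 2 (pop() -> a = 4): lst = [14, 16, 19, 16]
After line 3 (pop(1) -> b = 16): lst = [14, 19, 16]
After line 4 (pop(0) -> c = 14): lst = [19, 16]

14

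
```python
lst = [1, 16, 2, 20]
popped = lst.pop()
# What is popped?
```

20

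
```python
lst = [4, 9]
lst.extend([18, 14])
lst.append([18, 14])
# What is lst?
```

After line 1: lst = [4, 9]
After line 2 (extend unpacks [18, 14]): lst = [4, 9, 18, 14]
After line 3 (append adds [18, 14] as single element): lst = [4, 9, 18, 14, [18, 14]]

[4, 9, 18, 14, [18, 14]]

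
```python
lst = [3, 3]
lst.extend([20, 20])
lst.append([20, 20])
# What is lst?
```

After line 1: lst = [3, 3]
After line 2 (extend unpacks [20, 20]): lst = [3, 3, 20, 20]
After line 3 (append adds [20, 20] as single element): lst = [3, 3, 20, 20, [20, 20]]

[3, 3, 20, 20, [20, 20]]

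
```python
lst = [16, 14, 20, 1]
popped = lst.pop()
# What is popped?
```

1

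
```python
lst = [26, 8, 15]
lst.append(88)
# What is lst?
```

[26, 8, 15, 88]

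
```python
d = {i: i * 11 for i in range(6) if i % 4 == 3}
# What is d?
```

{3: 33}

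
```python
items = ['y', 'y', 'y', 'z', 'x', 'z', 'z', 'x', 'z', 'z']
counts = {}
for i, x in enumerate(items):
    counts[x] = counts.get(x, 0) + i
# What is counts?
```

Initial: counts = {}, items = ['y', 'y', 'y', 'z', 'x', 'z', 'z', 'x', 'z', 'z']
i=0, x='y': counts = {'y': 0}
i=1, x='y': counts = {'y': 1}
i=2, x='y': counts = {'y': 3}
i=3, x='z': counts = {'y': 3, 'z': 3}
i=4, x='x': counts = {'y': 3, 'z': 3, 'x': 4}
i=5, x='z': counts = {'y': 3, 'z': 8, 'x': 4}
i=6, x='z': counts = {'y': 3, 'z': 14, 'x': 4}
i=7, x='x': counts = {'y': 3, 'z': 14, 'x': 11}
i=8, x='z': counts = {'y': 3, 'z': 22, 'x': 11}
i=9, x='z': counts = {'y': 3, 'z': 31, 'x': 11}

{'y': 3, 'z': 31, 'x': 11}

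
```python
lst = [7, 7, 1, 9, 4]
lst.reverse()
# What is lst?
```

[4, 9, 1, 7, 7]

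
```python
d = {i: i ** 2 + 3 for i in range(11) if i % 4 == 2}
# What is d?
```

{2: 7, 6: 39, 10: 103}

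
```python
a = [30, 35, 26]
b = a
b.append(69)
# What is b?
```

After line 1: a = [30, 35, 26]
After line 2 (b = a is an alias, same object): a = [30, 35, 26], b = [30, 35, 26]
After line 3 (b.append mutates the shared list): a = [30, 35, 26, 69], b = [30, 35, 26, 69]

[30, 35, 26, 69]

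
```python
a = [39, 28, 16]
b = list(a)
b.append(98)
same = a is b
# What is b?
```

After line 1: a = [39, 28, 16]
After line 2 (b = list(a) is a shallow copy, new object): a = [39, 28, 16], b = [39, 28, 16]
After line 3 (append only mutates b): a = [39, 28, 16], b = [39, 28, 16, 98]
After line 4 (same = a is b; different objects -> False): same = False

[39, 28, 16, 98]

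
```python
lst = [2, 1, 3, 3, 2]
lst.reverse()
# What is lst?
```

[2, 3, 3, 1, 2]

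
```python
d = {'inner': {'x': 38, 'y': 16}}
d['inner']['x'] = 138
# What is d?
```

After line 1: d = {'inner': {'x': 38, 'y': 16}}
After line 2 (inner x overwritten): d = {'inner': {'x': 138, 'y': 16}}

{'inner': {'x': 138, 'y': 16}}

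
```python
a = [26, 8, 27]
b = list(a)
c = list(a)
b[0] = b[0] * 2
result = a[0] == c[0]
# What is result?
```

After line 1: a = [26, 8, 27]
After line 2 (b = list(a), copy): a = [26, 8, 27], b = [26, 8, 27]
After line 3 (c = list(a) is a copy, new object): c = [26, 8, 27]
After line 4 (b[0] = 26 * 2 = 52; only b mutates (copy)): a = [26, 8, 27], b = [52, 8, 27], c = [26, 8, 27]
After line 5 (a[0] = 26, c[0] = 26; result = True)

True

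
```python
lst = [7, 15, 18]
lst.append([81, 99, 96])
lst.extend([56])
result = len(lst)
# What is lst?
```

After line 1: lst = [7, 15, 18]
After line 2 (append adds [81, 99, 96] as single element): lst = [7, 15, 18, [81, 99, 96]]
After line 3 (extend unpacks [56], adds 56): lst = [7, 15, 18, [81, 99, 96], 56]
After line 4: result = len(lst) = 5

[7, 15, 18, [81, 99, 96], 56]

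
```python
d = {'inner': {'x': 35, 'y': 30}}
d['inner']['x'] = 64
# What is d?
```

After line 1: d = {'inner': {'x': 35, 'y': 30}}
After line 2 (inner x overwritten): d = {'inner': {'x': 64, 'y': 30}}

{'inner': {'x': 64, 'y': 30}}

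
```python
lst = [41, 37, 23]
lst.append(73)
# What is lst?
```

[41, 37, 23, 73]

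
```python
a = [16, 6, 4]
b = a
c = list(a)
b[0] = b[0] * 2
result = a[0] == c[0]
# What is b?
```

After line 1: a = [16, 6, 4]
After line 2 (b = a, alias): a = [16, 6, 4], b = [16, 6, 4]
After line 3 (c = list(a) is a copy, new object): c = [16, 6, 4]
After line 4 (b[0] = 16 * 2 = 32; mutates shared a/b): a = b = [32, 6, 4], c = [16, 6, 4]
After line 5 (a[0] = 32, c[0] = 16; result = False)

[32, 6, 4]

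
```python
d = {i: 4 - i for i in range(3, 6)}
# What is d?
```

{3: 1, 4: 0, 5: -1}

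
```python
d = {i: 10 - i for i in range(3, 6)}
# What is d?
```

{3: 7, 4: 6, 5: 5}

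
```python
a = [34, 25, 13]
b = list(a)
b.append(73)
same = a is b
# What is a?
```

After line 1: a = [34, 25, 13]
After line 2 (b = list(a) is a shallow copy, new object): a = [34, 25, 13], b = [34, 25, 13]
After line 3 (append only mutates b): a = [34, 25, 13], b = [34, 25, 13, 73]
After line 4 (same = a is b; different objects -> False): same = False

[34, 25, 13]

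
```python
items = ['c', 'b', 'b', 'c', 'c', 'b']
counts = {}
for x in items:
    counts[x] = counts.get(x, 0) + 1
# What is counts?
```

Initial: counts = {}, items = ['c', 'b', 'b', 'c', 'c', 'b']
See 'c': counts = {'c': 1}
See 'b': counts = {'c': 1, 'b': 1}
See 'b': counts = {'c': 1, 'b': 2}
See 'c': counts = {'c': 2, 'b': 2}
See 'c': counts = {'c': 3, 'b': 2}
See 'b': counts = {'c': 3, 'b': 3}

{'c': 3, 'b': 3}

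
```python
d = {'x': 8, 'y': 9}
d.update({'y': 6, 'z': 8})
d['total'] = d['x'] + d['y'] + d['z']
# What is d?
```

After line 1: d = {'x': 8, 'y': 9}
After line 2 (y overwritten, z added): d = {'x': 8, 'y': 6, 'z': 8}
After line 3 (total = 8 + 6 + 8 = 22): d = {'x': 8, 'y': 6, 'z': 8, 'total': 22}

{'x': 8, 'y': 6, 'z': 8, 'total': 22}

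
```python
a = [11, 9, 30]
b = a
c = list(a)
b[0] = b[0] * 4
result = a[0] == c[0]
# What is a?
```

After line 1: a = [11, 9, 30]
After line 2 (b = a, alias): a = [11, 9, 30], b = [11, 9, 30]
After line 3 (c = list(a) is a copy, new object): c = [11, 9, 30]
After line 4 (b[0] = 11 * 4 = 44; mutates shared a/b): a = b = [44, 9, 30], c = [11, 9, 30]
After line 5 (a[0] = 44, c[0] = 11; result = False)

[44, 9, 30]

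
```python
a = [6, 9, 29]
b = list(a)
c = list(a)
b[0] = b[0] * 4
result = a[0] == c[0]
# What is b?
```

After line 1: a = [6, 9, 29]
After line 2 (b = list(a), copy): a = [6, 9, 29], b = [6, 9, 29]
After line 3 (c = list(a) is a copy, new object): c = [6, 9, 29]
After line 4 (b[0] = 6 * 4 = 24; only b mutates (copy)): a = [6, 9, 29], b = [24, 9, 29], c = [6, 9, 29]
After line 5 (a[0] = 6, c[0] = 6; result = True)

[24, 9, 29]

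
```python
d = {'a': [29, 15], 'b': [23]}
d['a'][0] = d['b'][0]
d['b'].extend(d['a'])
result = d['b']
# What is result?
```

After line 1: d = {'a': [29, 15], 'b': [23]}
After line 2 (a[0] = b[0] = 23): d = {'a': [23, 15], 'b': [23]}
After line 3 (b.extend(a) appends [23, 15]): d = {'a': [23, 15], 'b': [23, 23, 15]}
After line 4: result = d['b'] = [23, 23, 15]

[23, 23, 15]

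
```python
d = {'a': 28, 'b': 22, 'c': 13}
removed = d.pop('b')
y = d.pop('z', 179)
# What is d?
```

After line 1: d = {'a': 28, 'b': 22, 'c': 13}
After line 2 (pop 'b' returns 22): d = {'a': 28, 'c': 13}, removed = 22
After line 3 (pop 'z' missing, returns default 179): d = {'a': 28, 'c': 13}, y = 179

{'a': 28, 'c': 13}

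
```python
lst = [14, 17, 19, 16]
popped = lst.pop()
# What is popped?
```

16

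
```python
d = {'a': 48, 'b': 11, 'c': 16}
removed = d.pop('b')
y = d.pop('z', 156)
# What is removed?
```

After line 1: d = {'a': 48, 'b': 11, 'c': 16}
After line 2 (pop 'b' returns 11): d = {'a': 48, 'c': 16}, removed = 11
After line 3 (pop 'z' missing, returns default 156): d = {'a': 48, 'c': 16}, y = 156

11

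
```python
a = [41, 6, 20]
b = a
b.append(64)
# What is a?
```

After line 1: a = [41, 6, 20]
After line 2 (b = a is an alias, same object): a = [41, 6, 20], b = [41, 6, 20]
After line 3 (b.append mutates the shared list): a = [41, 6, 20, 64], b = [41, 6, 20, 64]

[41, 6, 20, 64]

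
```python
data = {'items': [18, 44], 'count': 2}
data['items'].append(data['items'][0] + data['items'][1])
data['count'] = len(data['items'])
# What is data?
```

After line 1: data = {'items': [18, 44], 'count': 2}
After line 2 (append 18 + 44 = 62): data = {'items': [18, 44, 62], 'count': 2}
After line 3 (count = len(items) = 3): data = {'items': [18, 44, 62], 'count': 3}

{'items': [18, 44, 62], 'count': 3}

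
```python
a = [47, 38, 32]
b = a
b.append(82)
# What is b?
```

After line 1: a = [47, 38, 32]
After line 2 (b = a is an alias, same object): a = [47, 38, 32], b = [47, 38, 32]
After line 3 (b.append mutates the shared list): a = [47, 38, 32, 82], b = [47, 38, 32, 82]

[47, 38, 32, 82]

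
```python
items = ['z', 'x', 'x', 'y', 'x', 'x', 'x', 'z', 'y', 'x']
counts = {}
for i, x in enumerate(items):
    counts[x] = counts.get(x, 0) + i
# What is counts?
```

Initial: counts = {}, items = ['z', 'x', 'x', 'y', 'x', 'x', 'x', 'z', 'y', 'x']
i=0, x='z': counts = {'z': 0}
i=1, x='x': counts = {'z': 0, 'x': 1}
i=2, x='x': counts = {'z': 0, 'x': 3}
i=3, x='y': counts = {'z': 0, 'x': 3, 'y': 3}
i=4, x='x': counts = {'z': 0, 'x': 7, 'y': 3}
i=5, x='x': counts = {'z': 0, 'x': 12, 'y': 3}
i=6, x='x': counts = {'z': 0, 'x': 18, 'y': 3}
i=7, x='z': counts = {'z': 7, 'x': 18, 'y': 3}
i=8, x='y': counts = {'z': 7, 'x': 18, 'y': 11}
i=9, x='x': counts = {'z': 7, 'x': 27, 'y': 11}

{'z': 7, 'x': 27, 'y': 11}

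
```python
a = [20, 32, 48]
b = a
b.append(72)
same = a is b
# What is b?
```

After line 1: a = [20, 32, 48]
After line 2 (b = a is an alias, same object): a = [20, 32, 48], b = [20, 32, 48]
After line 3 (b.append mutates the shared list): a = [20, 32, 48, 72], b = [20, 32, 48, 72]
After line 4 (same = a is b; same object -> True): same = True

[20, 32, 48, 72]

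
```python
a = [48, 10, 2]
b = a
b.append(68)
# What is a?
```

After line 1: a = [48, 10, 2]
After line 2 (b = a is an alias, same object): a = [48, 10, 2], b = [48, 10, 2]
After line 3 (b.append mutates the shared list): a = [48, 10, 2, 68], b = [48, 10, 2, 68]

[48, 10, 2, 68]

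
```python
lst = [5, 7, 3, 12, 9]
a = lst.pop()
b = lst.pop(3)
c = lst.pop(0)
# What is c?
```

After line 1: lst = [5, 7, 3, 12, 9]
After line 2 (pop() -> a = 9): lst = [5, 7, 3, 12]
After line 3 (pop(3) -> b = 12): lst = [5, 7, 3]
After line 4 (pop(0) -> c = 5): lst = [7, 3]

5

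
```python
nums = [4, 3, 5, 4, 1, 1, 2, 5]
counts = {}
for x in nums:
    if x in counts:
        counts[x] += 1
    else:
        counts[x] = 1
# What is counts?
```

Initial: counts = {}, nums = [4, 3, 5, 4, 1, 1, 2, 5]
See 4: counts = {4: 1}
See 3: counts = {4: 1, 3: 1}
See 5: counts = {4: 1, 3: 1, 5: 1}
See 4: counts = {4: 2, 3: 1, 5: 1}
See 1: counts = {4: 2, 3: 1, 5: 1, 1: 1}
See 1: counts = {4: 2, 3: 1, 5: 1, 1: 2}
See 2: counts = {4: 2, 3: 1, 5: 1, 1: 2, 2: 1}
See 5: counts = {4: 2, 3: 1, 5: 2, 1: 2, 2: 1}

{4: 2, 3: 1, 5: 2, 1: 2, 2: 1}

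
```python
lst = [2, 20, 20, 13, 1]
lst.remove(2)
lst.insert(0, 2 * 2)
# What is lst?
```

After line 1: lst = [2, 20, 20, 13, 1]
After line 2 (remove first 2): lst = [20, 20, 13, 1]
After line 3 (insert 4 at index 0): lst = [4, 20, 20, 13, 1]

[4, 20, 20, 13, 1]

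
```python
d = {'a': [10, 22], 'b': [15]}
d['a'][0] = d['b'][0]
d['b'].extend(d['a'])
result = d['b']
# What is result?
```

After line 1: d = {'a': [10, 22], 'b': [15]}
After line 2 (a[0] = b[0] = 15): d = {'a': [15, 22], 'b': [15]}
After line 3 (b.extend(a) appends [15, 22]): d = {'a': [15, 22], 'b': [15, 15, 22]}
After line 4: result = d['b'] = [15, 15, 22]

[15, 15, 22]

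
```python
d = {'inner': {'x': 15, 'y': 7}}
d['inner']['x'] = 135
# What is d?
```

After line 1: d = {'inner': {'x': 15, 'y': 7}}
After line 2 (inner x overwritten): d = {'inner': {'x': 135, 'y': 7}}

{'inner': {'x': 135, 'y': 7}}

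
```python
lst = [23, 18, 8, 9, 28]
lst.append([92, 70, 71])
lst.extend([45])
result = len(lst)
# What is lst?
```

After line 1: lst = [23, 18, 8, 9, 28]
After line 2 (append adds [92, 70, 71] as single element): lst = [23, 18, 8, 9, 28, [92, 70, 71]]
After line 3 (extend unpacks [45], adds 45): lst = [23, 18, 8, 9, 28, [92, 70, 71], 45]
After line 4: result = len(lst) = 7

[23, 18, 8, 9, 28, [92, 70, 71], 45]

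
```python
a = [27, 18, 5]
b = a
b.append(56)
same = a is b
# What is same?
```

After line 1: a = [27, 18, 5]
After line 2 (b = a is an alias, same object): a = [27, 18, 5], b = [27, 18, 5]
After line 3 (b.append mutates the shared list): a = [27, 18, 5, 56], b = [27, 18, 5, 56]
After line 4 (same = a is b; same object -> True): same = True

True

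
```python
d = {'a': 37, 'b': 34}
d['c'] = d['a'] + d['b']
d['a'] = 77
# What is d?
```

After line 1: d = {'a': 37, 'b': 34}
After line 2 (d['c'] = 37 + 34): d = {'a': 37, 'b': 34, 'c': 71}
After line 3: d = {'a': 77, 'b': 34, 'c': 71}

{'a': 77, 'b': 34, 'c': 71}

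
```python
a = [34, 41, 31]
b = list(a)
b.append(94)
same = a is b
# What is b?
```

After line 1: a = [34, 41, 31]
After line 2 (b = list(a) is a shallow copy, new object): a = [34, 41, 31], b = [34, 41, 31]
After line 3 (append only mutates b): a = [34, 41, 31], b = [34, 41, 31, 94]
After line 4 (same = a is b; different objects -> False): same = False

[34, 41, 31, 94]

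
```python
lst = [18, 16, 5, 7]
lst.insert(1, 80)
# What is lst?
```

[18, 80, 16, 5, 7]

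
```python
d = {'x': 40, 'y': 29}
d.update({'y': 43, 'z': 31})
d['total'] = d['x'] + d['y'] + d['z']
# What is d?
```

After line 1: d = {'x': 40, 'y': 29}
After line 2 (y overwritten, z added): d = {'x': 40, 'y': 43, 'z': 31}
After line 3 (total = 40 + 43 + 31 = 114): d = {'x': 40, 'y': 43, 'z': 31, 'total': 114}

{'x': 40, 'y': 43, 'z': 31, 'total': 114}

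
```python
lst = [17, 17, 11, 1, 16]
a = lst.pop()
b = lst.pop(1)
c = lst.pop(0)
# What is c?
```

After line 1: lst = [17, 17, 11, 1, 16]
After line 2 (pop() -> a = 16): lst = [17, 17, 11, 1]
After line 3 (pop(1) -> b = 17): lst = [17, 11, 1]
After line 4 (pop(0) -> c = 17): lst = [11, 1]

17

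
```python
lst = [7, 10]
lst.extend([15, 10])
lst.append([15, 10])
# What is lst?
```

After line 1: lst = [7, 10]
After line 2 (extend unpacks [15, 10]): lst = [7, 10, 15, 10]
After line 3 (append adds [15, 10] as single element): lst = [7, 10, 15, 10, [15, 10]]

[7, 10, 15, 10, [15, 10]]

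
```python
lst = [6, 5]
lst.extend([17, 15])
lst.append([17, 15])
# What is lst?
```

After line 1: lst = [6, 5]
After line 2 (extend unpacks [17, 15]): lst = [6, 5, 17, 15]
After line 3 (append adds [17, 15] as single element): lst = [6, 5, 17, 15, [17, 15]]

[6, 5, 17, 15, [17, 15]]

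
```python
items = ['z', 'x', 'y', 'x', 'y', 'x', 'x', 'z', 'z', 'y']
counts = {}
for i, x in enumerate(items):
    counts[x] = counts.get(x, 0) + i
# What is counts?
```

Initial: counts = {}, items = ['z', 'x', 'y', 'x', 'y', 'x', 'x', 'z', 'z', 'y']
i=0, x='z': counts = {'z': 0}
i=1, x='x': counts = {'z': 0, 'x': 1}
i=2, x='y': counts = {'z': 0, 'x': 1, 'y': 2}
i=3, x='x': counts = {'z': 0, 'x': 4, 'y': 2}
i=4, x='y': counts = {'z': 0, 'x': 4, 'y': 6}
i=5, x='x': counts = {'z': 0, 'x': 9, 'y': 6}
i=6, x='x': counts = {'z': 0, 'x': 15, 'y': 6}
i=7, x='z': counts = {'z': 7, 'x': 15, 'y': 6}
i=8, x='z': counts = {'z': 15, 'x': 15, 'y': 6}
i=9, x='y': counts = {'z': 15, 'x': 15, 'y': 15}

{'z': 15, 'x': 15, 'y': 15}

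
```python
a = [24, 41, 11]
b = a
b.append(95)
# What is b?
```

After line 1: a = [24, 41, 11]
After line 2 (b = a is an alias, same object): a = [24, 41, 11], b = [24, 41, 11]
After line 3 (b.append mutates the shared list): a = [24, 41, 11, 95], b = [24, 41, 11, 95]

[24, 41, 11, 95]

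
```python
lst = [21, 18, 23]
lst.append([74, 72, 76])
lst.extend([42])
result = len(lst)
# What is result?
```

After line 1: lst = [21, 18, 23]
After line 2 (append adds [74, 72, 76] as single element): lst = [21, 18, 23, [74, 72, 76]]
After line 3 (extend unpacks [42], adds 42): lst = [21, 18, 23, [74, 72, 76], 42]
After line 4: result = len(lst) = 5

5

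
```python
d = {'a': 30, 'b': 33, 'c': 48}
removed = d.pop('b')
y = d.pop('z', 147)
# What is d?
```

After line 1: d = {'a': 30, 'b': 33, 'c': 48}
After line 2 (pop 'b' returns 33): d = {'a': 30, 'c': 48}, removed = 33
After line 3 (pop 'z' missing, returns default 147): d = {'a': 30, 'c': 48}, y = 147

{'a': 30, 'c': 48}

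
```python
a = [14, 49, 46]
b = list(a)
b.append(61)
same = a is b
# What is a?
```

After line 1: a = [14, 49, 46]
After line 2 (b = list(a) is a shallow copy, new object): a = [14, 49, 46], b = [14, 49, 46]
After line 3 (append only mutates b): a = [14, 49, 46], b = [14, 49, 46, 61]
After line 4 (same = a is b; different objects -> False): same = False

[14, 49, 46]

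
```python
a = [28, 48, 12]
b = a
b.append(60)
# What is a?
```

After line 1: a = [28, 48, 12]
After line 2 (b = a is an alias, same object): a = [28, 48, 12], b = [28, 48, 12]
After line 3 (b.append mutates the shared list): a = [28, 48, 12, 60], b = [28, 48, 12, 60]

[28, 48, 12, 60]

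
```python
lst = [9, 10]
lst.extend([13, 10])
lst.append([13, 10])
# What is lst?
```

After line 1: lst = [9, 10]
After line 2 (extend unpacks [13, 10]): lst = [9, 10, 13, 10]
After line 3 (append adds [13, 10] as single element): lst = [9, 10, 13, 10, [13, 10]]

[9, 10, 13, 10, [13, 10]]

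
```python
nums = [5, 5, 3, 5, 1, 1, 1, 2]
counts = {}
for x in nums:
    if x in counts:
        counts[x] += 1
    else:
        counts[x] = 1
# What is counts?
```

Initial: counts = {}, nums = [5, 5, 3, 5, 1, 1, 1, 2]
See 5: counts = {5: 1}
See 5: counts = {5: 2}
See 3: counts = {5: 2, 3: 1}
See 5: counts = {5: 3, 3: 1}
See 1: counts = {5: 3, 3: 1, 1: 1}
See 1: counts = {5: 3, 3: 1, 1: 2}
See 1: counts = {5: 3, 3: 1, 1: 3}
See 2: counts = {5: 3, 3: 1, 1: 3, 2: 1}

{5: 3, 3: 1, 1: 3, 2: 1}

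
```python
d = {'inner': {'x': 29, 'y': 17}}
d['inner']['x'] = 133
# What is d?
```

After line 1: d = {'inner': {'x': 29, 'y': 17}}
After line 2 (inner x overwritten): d = {'inner': {'x': 133, 'y': 17}}

{'inner': {'x': 133, 'y': 17}}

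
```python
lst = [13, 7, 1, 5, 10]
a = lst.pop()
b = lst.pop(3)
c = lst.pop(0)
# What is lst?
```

After line 1: lst = [13, 7, 1, 5, 10]
After line 2 (pop() -> a = 10): lst = [13, 7, 1, 5]
After line 3 (pop(3) -> b = 5): lst = [13, 7, 1]
After line 4 (pop(0) -> c = 13): lst = [7, 1]

[7, 1]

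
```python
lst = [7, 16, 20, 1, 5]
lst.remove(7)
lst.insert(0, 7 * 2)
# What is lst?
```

After line 1: lst = [7, 16, 20, 1, 5]
After line 2 (remove first 7): lst = [16, 20, 1, 5]
After line 3 (insert 14 at index 0): lst = [14, 16, 20, 1, 5]

[14, 16, 20, 1, 5]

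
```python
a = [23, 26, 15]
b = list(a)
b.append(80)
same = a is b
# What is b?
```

After line 1: a = [23, 26, 15]
After line 2 (b = list(a) is a shallow copy, new object): a = [23, 26, 15], b = [23, 26, 15]
After line 3 (append only mutates b): a = [23, 26, 15], b = [23, 26, 15, 80]
After line 4 (same = a is b; different objects -> False): same = False

[23, 26, 15, 80]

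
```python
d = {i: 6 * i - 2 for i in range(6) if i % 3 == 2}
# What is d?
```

{2: 10, 5: 28}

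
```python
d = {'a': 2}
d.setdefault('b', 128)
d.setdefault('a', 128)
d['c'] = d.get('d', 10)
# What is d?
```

After line 1: d = {'a': 2}
After line 2 (setdefault adds 'b'=128): d = {'a': 2, 'b': 128}
After line 3 (setdefault 'a' no-op, already exists): d = {'a': 2, 'b': 128}
After line 4 (get('d', 10) returns default since 'd' not in d): d = {'a': 2, 'b': 128, 'c': 10}

{'a': 2, 'b': 128, 'c': 10}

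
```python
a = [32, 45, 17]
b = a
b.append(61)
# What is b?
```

After line 1: a = [32, 45, 17]
After line 2 (b = a is an alias, same object): a = [32, 45, 17], b = [32, 45, 17]
After line 3 (b.append mutates the shared list): a = [32, 45, 17, 61], b = [32, 45, 17, 61]

[32, 45, 17, 61]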